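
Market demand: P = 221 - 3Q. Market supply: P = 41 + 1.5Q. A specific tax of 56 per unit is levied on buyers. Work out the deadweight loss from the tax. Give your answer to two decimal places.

Pre-tax equilibrium: 221 - 3Q = 41 + 1.5Q gives Q* = 40, P* = 101.
With the tax, buyers' net willingness to pay falls by 56: (221 - 56) - 3Q = 41 + 1.5Q, so Q_t = 27.5556. Buyers pay P_b = 138.3333; sellers receive P_s = P_b - 56 = 82.3333.
Deadweight loss is the triangle between the curves from Q_t to Q*: (1/2)(40 - 27.5556)(56) = 348.4444.

348.44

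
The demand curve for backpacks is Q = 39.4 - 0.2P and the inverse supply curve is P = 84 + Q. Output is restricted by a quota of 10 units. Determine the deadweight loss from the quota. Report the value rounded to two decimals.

Rewriting demand in inverse form: P = 197 - 5Q.
Without the quota, 197 - 5Q = 84 + Q gives Q* = 18.8333.
At Q = 10 the demand price is 197 - 5(10) = 147 and the supply price is 84 + (10) = 94.
Deadweight loss is the triangle between the curves from 10 to 18.8333: (1/2)(147 - 94)(18.8333 - 10) = 234.0833.

234.08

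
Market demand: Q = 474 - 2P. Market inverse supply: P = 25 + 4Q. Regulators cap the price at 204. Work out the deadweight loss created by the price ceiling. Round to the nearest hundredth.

Rewriting demand in inverse form: P = 237 - 0.5Q.
Without the control, 237 - 0.5Q = 25 + 4Q so Q* = 47.1111 and P* = 213.4444.
At the ceiling price 204, quantity supplied is (204 - 25)/4 = 44.75; supply is the short side, so Q = 44.75 trades at P = 204.
At Q = 44.75 the demand price is 214.625 and the supply price is 204. Deadweight loss is the triangle between the curves from 44.75 to 47.1111: (1/2)(214.625 - 204)(47.1111 - 44.75) = 12.5434.

12.54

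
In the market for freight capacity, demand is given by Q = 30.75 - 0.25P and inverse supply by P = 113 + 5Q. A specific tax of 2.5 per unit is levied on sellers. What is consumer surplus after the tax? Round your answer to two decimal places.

Rewriting demand in inverse form: P = 123 - 4Q.
Without the tax, 123 - 4Q = 113 + 5Q so Q* = 1.1111 and P* = 118.5556.
With the tax, sellers need 2.5 more per unit: 123 - 4Q = 113 + 5Q + 2.5, so Q_t = 0.8333. Buyers pay P_b = 119.6667; sellers receive P_s = P_b - 2.5 = 117.1667.
CS = (1/2)(Q_t)(123 - P_b) = (1/2)(0.8333)(3.3333) = 1.3889.

1.39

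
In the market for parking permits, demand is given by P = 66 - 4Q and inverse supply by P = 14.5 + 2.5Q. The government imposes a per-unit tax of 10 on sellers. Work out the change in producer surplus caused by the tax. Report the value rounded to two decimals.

-27.51

Pre-tax equilibrium: 66 - 4Q = 14.5 + 2.5Q gives Q* = 7.9231, P* = 34.3077.
A tax on sellers shifts supply up by 10: 66 - 4Q = 14.5 + 2.5Q + 10, so Q_t = 6.3846. Buyers pay P_b = 40.4615; sellers receive P_s = P_b - 10 = 30.4615.
Producers lose the trapezoid between P_s and P* out to Q_t plus the triangle from Q_t to Q*: change in PS = 50.9541 - 78.4689 = -27.5148.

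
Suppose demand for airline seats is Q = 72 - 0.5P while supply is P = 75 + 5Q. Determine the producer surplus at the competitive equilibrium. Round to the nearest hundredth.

242.91

Rewriting demand in inverse form: P = 144 - 2Q.
Setting demand equal to supply, 69 = 7Q, so Q* = 9.8571 and P* = 124.2857.
Producer surplus is the triangle above supply below P*: (1/2)(9.8571)(124.2857 - 75) = (1/2)(9.8571)(49.2857) = 242.9082.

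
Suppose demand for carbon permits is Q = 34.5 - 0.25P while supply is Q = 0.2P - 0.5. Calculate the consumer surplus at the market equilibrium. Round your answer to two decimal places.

Rewriting demand in inverse form: P = 138 - 4Q.
Rewriting supply in inverse form: P = 2.5 + 5Q.
Setting demand equal to supply, 135.5 = 9Q, so Q* = 15.0556 and P* = 77.7778.
Consumer surplus is the triangle under demand above P*: (1/2)(15.0556)(138 - 77.7778) = (1/2)(15.0556)(60.2222) = 453.3395.

453.34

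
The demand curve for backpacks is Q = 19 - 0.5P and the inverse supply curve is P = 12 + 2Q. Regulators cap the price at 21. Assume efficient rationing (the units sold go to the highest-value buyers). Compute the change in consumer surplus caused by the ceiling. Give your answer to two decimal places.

Rewriting demand in inverse form: P = 38 - 2Q.
Free-market equilibrium: 38 - 2Q = 12 + 2Q gives Q* = 6.5, P* = 25.
At P = 21, sellers supply (21 - 12)/2 = 4.5 while buyers want more, so the quantity traded is 4.5 at price 21.
CS goes from (1/2)(6.5)(13) = 42.25 to 56.25 (computed as (38 - 21)(4.5) - (1/2)(2)(4.5)^2), a change of 14.

14.00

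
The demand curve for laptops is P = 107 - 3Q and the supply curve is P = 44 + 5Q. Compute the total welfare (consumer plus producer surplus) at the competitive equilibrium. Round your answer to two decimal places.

248.06

Set 107 - 3Q = 44 + 5Q, which gives 63 = 8Q, so Q* = 7.875 and P* = 107 - 3(7.875) = 83.375.
CS = (1/2)(7.875)(23.625) = 93.0234 and PS = (1/2)(7.875)(39.375) = 155.0391, so total surplus = 248.0625.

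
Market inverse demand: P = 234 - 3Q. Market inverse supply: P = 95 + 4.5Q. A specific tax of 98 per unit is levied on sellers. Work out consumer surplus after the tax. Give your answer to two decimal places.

44.83

Pre-tax equilibrium: 234 - 3Q = 95 + 4.5Q gives Q* = 18.5333, P* = 178.4.
A tax on sellers shifts supply up by 98: 234 - 3Q = 95 + 4.5Q + 98, so Q_t = 5.4667. Buyers pay P_b = 217.6; sellers receive P_s = P_b - 98 = 119.6.
CS = (1/2)(Q_t)(234 - P_b) = (1/2)(5.4667)(16.4) = 44.8267.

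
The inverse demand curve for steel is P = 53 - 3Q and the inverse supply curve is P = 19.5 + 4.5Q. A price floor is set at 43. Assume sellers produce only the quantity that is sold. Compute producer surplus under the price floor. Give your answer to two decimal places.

53.33

Free-market equilibrium: 53 - 3Q = 19.5 + 4.5Q gives Q* = 4.4667, P* = 39.6.
At the floor price 43, quantity demanded is (53 - 43)/3 = 3.3333; demand is the short side, so Q = 3.3333 trades at P = 43.
The supply price at Q = 3.3333 is 34.5. PS is the trapezoid between 43 and supply over [0, 3.3333]: (1/2)[(43 - 19.5) + (43 - 34.5)](3.3333) = 53.3333.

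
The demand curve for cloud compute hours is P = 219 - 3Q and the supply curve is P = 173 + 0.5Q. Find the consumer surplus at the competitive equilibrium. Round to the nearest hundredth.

Equilibrium: 219 - 3Q = 173 + 0.5Q, so Q* = 13.1429 and P* = 179.5714.
The demand choke price is 219, so CS = (1/2)(Q*)(219 - P*) = (1/2)(13.1429)(39.4286) = 259.102.

259.10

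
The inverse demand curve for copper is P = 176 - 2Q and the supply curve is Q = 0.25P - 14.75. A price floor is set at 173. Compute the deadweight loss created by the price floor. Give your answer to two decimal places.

Rewriting supply in inverse form: P = 59 + 4Q.
Without the control, 176 - 2Q = 59 + 4Q so Q* = 19.5 and P* = 137.
At the floor price 173, quantity demanded is (176 - 173)/2 = 1.5; demand is the short side, so Q = 1.5 trades at P = 173.
At Q = 1.5 the demand price is 173 and the supply price is 65. Deadweight loss is the triangle between the curves from 1.5 to 19.5: (1/2)(173 - 65)(19.5 - 1.5) = 972.

972.00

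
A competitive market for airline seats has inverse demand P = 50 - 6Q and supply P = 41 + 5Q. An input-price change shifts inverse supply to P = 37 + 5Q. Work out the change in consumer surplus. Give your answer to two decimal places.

2.18

Initial equilibrium: Q_0 = 0.8182, P_0 = 45.0909; CS_0 = (1/2)(0.8182)(4.9091) = 2.0083, PS_0 = (1/2)(0.8182)(4.0909) = 1.6736.
New equilibrium: 50 - 6Q = 37 + 5Q gives Q_1 = 1.1818, P_1 = 42.9091; CS_1 = 4.1901, PS_1 = 3.4917.
Change in consumer surplus = 4.1901 - 2.0083 = 2.1818.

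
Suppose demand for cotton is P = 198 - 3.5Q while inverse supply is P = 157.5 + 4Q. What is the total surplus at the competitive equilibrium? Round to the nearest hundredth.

109.35

Equilibrium: 198 - 3.5Q = 157.5 + 4Q, so Q* = 5.4 and P* = 179.1.
Total surplus is the full triangle between the curves from 0 to Q*: (1/2)(5.4)(198 - 157.5) = 109.35.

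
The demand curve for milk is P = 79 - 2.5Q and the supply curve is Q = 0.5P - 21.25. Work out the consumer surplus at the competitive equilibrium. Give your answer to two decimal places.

82.24

Rewriting supply in inverse form: P = 42.5 + 2Q.
Equilibrium: 79 - 2.5Q = 42.5 + 2Q, so Q* = 8.1111 and P* = 58.7222.
Consumer surplus is the triangle under demand above P*: (1/2)(8.1111)(79 - 58.7222) = (1/2)(8.1111)(20.2778) = 82.2377.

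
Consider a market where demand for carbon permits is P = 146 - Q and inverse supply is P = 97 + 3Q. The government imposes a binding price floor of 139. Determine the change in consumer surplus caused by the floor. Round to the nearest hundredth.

-50.53

Free-market equilibrium: 146 - Q = 97 + 3Q gives Q* = 12.25, P* = 133.75.
At the floor price 139, quantity demanded is (146 - 139)/1 = 7; demand is the short side, so Q = 7 trades at P = 139.
CS goes from (1/2)(12.25)(12.25) = 75.0312 to 24.5 (computed as (146 - 139)(7) - (1/2)(1)(7)^2), a change of -50.5312.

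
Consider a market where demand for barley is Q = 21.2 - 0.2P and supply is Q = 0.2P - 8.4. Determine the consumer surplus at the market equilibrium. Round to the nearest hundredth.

Rewriting demand in inverse form: P = 106 - 5Q.
Rewriting supply in inverse form: P = 42 + 5Q.
Setting demand equal to supply, 64 = 10Q, so Q* = 6.4 and P* = 74.
Consumer surplus is the triangle under demand above P*: (1/2)(6.4)(106 - 74) = (1/2)(6.4)(32) = 102.4.

102.40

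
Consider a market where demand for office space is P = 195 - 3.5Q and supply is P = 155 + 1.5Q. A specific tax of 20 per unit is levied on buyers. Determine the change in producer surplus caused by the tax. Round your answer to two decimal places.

Pre-tax equilibrium: 195 - 3.5Q = 155 + 1.5Q gives Q* = 8, P* = 167.
A tax on buyers shifts demand down by 20: (195 - 20) - 3.5Q = 155 + 1.5Q, so Q_t = 4. Buyers pay P_b = 181; sellers receive P_s = P_b - 20 = 161.
Producers lose the trapezoid between P_s and P* out to Q_t plus the triangle from Q_t to Q*: change in PS = 12 - 48 = -36.

-36.00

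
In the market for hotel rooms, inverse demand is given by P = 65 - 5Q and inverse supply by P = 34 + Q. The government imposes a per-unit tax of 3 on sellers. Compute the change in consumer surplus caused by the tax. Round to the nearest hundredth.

Pre-tax equilibrium: 65 - 5Q = 34 + Q gives Q* = 5.1667, P* = 39.1667.
A tax on sellers shifts supply up by 3: 65 - 5Q = 34 + Q + 3, so Q_t = 4.6667. Buyers pay P_b = 41.6667; sellers receive P_s = P_b - 3 = 38.6667.
CS falls from (1/2)(5.1667)(25.8333) = 66.7361 to (1/2)(4.6667)(23.3333) = 54.4444, a change of -12.2917.

-12.29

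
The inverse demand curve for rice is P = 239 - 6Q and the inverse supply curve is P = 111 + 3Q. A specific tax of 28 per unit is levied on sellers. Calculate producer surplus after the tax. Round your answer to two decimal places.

Without the tax, 239 - 6Q = 111 + 3Q so Q* = 14.2222 and P* = 153.6667.
A tax on sellers shifts supply up by 28: 239 - 6Q = 111 + 3Q + 28, so Q_t = 11.1111. Buyers pay P_b = 172.3333; sellers receive P_s = P_b - 28 = 144.3333.
Producer surplus is the triangle above supply below P_s: (1/2)(11.1111)(144.3333 - 111) = 185.1852.

185.19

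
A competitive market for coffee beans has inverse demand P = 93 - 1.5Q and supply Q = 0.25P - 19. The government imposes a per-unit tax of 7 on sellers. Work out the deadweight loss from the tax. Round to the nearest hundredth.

Rewriting supply in inverse form: P = 76 + 4Q.
Pre-tax equilibrium: 93 - 1.5Q = 76 + 4Q gives Q* = 3.0909, P* = 88.3636.
With the tax, sellers need 7 more per unit: 93 - 1.5Q = 76 + 4Q + 7, so Q_t = 1.8182. Buyers pay P_b = 90.2727; sellers receive P_s = P_b - 7 = 83.2727.
Deadweight loss is the triangle between the curves from Q_t to Q*: (1/2)(3.0909 - 1.8182)(7) = 4.4545.

4.45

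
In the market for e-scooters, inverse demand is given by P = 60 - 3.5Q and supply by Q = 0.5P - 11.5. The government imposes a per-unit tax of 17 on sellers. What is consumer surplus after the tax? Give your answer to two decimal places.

Rewriting supply in inverse form: P = 23 + 2Q.
Pre-tax equilibrium: 60 - 3.5Q = 23 + 2Q gives Q* = 6.7273, P* = 36.4545.
A tax on sellers shifts supply up by 17: 60 - 3.5Q = 23 + 2Q + 17, so Q_t = 3.6364. Buyers pay P_b = 47.2727; sellers receive P_s = P_b - 17 = 30.2727.
CS = (1/2)(Q_t)(60 - P_b) = (1/2)(3.6364)(12.7273) = 23.1405.

23.14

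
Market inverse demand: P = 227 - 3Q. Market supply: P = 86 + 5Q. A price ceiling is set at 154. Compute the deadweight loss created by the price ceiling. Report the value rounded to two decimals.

64.80

Without the control, 227 - 3Q = 86 + 5Q so Q* = 17.625 and P* = 174.125.
At P = 154, sellers supply (154 - 86)/5 = 13.6 while buyers want more, so the quantity traded is 13.6 at price 154.
At Q = 13.6 the demand price is 186.2 and the supply price is 154. Deadweight loss is the triangle between the curves from 13.6 to 17.625: (1/2)(186.2 - 154)(17.625 - 13.6) = 64.8025.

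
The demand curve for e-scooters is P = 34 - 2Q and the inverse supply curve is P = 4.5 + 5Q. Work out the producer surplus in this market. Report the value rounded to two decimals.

Equilibrium: 34 - 2Q = 4.5 + 5Q, so Q* = 4.2143 and P* = 25.5714.
PS is the area between P* and the supply curve from 0 to Q*: (1/2)(4.2143)(21.0714) = 44.4005.

44.40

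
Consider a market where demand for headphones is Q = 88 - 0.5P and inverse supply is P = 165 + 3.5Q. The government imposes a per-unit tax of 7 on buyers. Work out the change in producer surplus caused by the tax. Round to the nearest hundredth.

Rewriting demand in inverse form: P = 176 - 2Q.
Without the tax, 176 - 2Q = 165 + 3.5Q so Q* = 2 and P* = 172.
With the tax, buyers' net willingness to pay falls by 7: (176 - 7) - 2Q = 165 + 3.5Q, so Q_t = 0.7273. Buyers pay P_b = 174.5455; sellers receive P_s = P_b - 7 = 167.5455.
Producers lose the trapezoid between P_s and P* out to Q_t plus the triangle from Q_t to Q*: change in PS = 0.9256 - 7 = -6.0744.

-6.07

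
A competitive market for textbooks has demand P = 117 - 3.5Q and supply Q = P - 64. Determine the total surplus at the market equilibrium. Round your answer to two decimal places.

312.11

Rewriting supply in inverse form: P = 64 + Q.
Set 117 - 3.5Q = 64 + Q, which gives 53 = 4.5Q, so Q* = 11.7778 and P* = 117 - 3.5(11.7778) = 75.7778.
CS = (1/2)(11.7778)(41.2222) = 242.7531 and PS = (1/2)(11.7778)(11.7778) = 69.358, so total surplus = 312.1111.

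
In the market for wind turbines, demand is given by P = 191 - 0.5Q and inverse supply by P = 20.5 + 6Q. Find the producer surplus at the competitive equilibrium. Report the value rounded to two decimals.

2064.16

Set 191 - 0.5Q = 20.5 + 6Q, which gives 170.5 = 6.5Q, so Q* = 26.2308 and P* = 191 - 0.5(26.2308) = 177.8846.
PS is the area between P* and the supply curve from 0 to Q*: (1/2)(26.2308)(157.3846) = 2064.1598.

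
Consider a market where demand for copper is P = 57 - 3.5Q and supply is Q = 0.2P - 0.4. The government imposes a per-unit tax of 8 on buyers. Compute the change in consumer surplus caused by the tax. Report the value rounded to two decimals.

Rewriting supply in inverse form: P = 2 + 5Q.
Without the tax, 57 - 3.5Q = 2 + 5Q so Q* = 6.4706 and P* = 34.3529.
With the tax, buyers' net willingness to pay falls by 8: (57 - 8) - 3.5Q = 2 + 5Q, so Q_t = 5.5294. Buyers pay P_b = 37.6471; sellers receive P_s = P_b - 8 = 29.6471.
Consumers lose the trapezoid between P* and P_b out to Q_t plus the triangle from Q_t to Q*: change in CS = 53.5052 - 73.2699 = -19.7647.

-19.76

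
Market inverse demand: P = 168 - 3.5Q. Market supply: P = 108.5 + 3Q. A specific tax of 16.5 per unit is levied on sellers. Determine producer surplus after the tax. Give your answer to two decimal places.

Without the tax, 168 - 3.5Q = 108.5 + 3Q so Q* = 9.1538 and P* = 135.9615.
A tax on sellers shifts supply up by 16.5: 168 - 3.5Q = 108.5 + 3Q + 16.5, so Q_t = 6.6154. Buyers pay P_b = 144.8462; sellers receive P_s = P_b - 16.5 = 128.3462.
PS = (1/2)(Q_t)(P_s - 108.5) = (1/2)(6.6154)(19.8462) = 65.645.

65.64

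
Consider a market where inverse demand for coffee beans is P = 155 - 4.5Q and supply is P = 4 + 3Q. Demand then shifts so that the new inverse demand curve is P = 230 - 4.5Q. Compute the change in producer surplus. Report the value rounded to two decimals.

754.00

Initial equilibrium: Q_0 = 20.1333, P_0 = 64.4; CS_0 = (1/2)(20.1333)(90.6) = 912.04, PS_0 = (1/2)(20.1333)(60.4) = 608.0267.
New equilibrium: 230 - 4.5Q = 4 + 3Q gives Q_1 = 30.1333, P_1 = 94.4; CS_1 = 2043.04, PS_1 = 1362.0267.
Change in producer surplus = 1362.0267 - 608.0267 = 754.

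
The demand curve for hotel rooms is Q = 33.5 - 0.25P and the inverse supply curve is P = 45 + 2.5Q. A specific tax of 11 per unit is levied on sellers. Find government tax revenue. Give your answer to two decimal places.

Rewriting demand in inverse form: P = 134 - 4Q.
Pre-tax equilibrium: 134 - 4Q = 45 + 2.5Q gives Q* = 13.6923, P* = 79.2308.
With the tax, sellers need 11 more per unit: 134 - 4Q = 45 + 2.5Q + 11, so Q_t = 12. Buyers pay P_b = 86; sellers receive P_s = P_b - 11 = 75.
Tax revenue = t x Q_t = 11 x 12 = 132.

132.00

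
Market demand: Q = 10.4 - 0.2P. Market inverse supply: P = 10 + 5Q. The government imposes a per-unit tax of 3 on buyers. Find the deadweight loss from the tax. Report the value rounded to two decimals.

0.45

Rewriting demand in inverse form: P = 52 - 5Q.
Pre-tax equilibrium: 52 - 5Q = 10 + 5Q gives Q* = 4.2, P* = 31.
A tax on buyers shifts demand down by 3: (52 - 3) - 5Q = 10 + 5Q, so Q_t = 3.9. Buyers pay P_b = 32.5; sellers receive P_s = P_b - 3 = 29.5.
Deadweight loss is the triangle between the curves from Q_t to Q*: (1/2)(4.2 - 3.9)(3) = 0.45.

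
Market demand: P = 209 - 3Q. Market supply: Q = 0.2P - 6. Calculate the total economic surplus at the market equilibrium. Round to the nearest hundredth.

2002.56

Rewriting supply in inverse form: P = 30 + 5Q.
Setting demand equal to supply, 179 = 8Q, so Q* = 22.375 and P* = 141.875.
Total surplus is the full triangle between the curves from 0 to Q*: (1/2)(22.375)(209 - 30) = 2002.5625.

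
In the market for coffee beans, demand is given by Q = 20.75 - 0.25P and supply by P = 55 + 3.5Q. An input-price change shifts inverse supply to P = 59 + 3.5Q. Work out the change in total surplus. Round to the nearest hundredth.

Rewriting demand in inverse form: P = 83 - 4Q.
Initial equilibrium: Q_0 = 3.7333, P_0 = 68.0667; CS_0 = (1/2)(3.7333)(14.9333) = 27.8756, PS_0 = (1/2)(3.7333)(13.0667) = 24.3911.
New equilibrium: 83 - 4Q = 59 + 3.5Q gives Q_1 = 3.2, P_1 = 70.2; CS_1 = 20.48, PS_1 = 17.92.
Change in total surplus = (20.48 + 17.92) - (27.8756 + 24.3911) = -13.8667.

-13.87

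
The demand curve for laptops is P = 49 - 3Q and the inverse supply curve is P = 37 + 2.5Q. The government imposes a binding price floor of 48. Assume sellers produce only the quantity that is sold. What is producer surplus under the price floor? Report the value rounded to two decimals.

Without the control, 49 - 3Q = 37 + 2.5Q so Q* = 2.1818 and P* = 42.4545.
At P = 48, buyers demand (49 - 48)/3 = 0.3333 while sellers would supply more, so the quantity traded is 0.3333 at price 48.
The supply price at Q = 0.3333 is 37.8333. PS is the trapezoid between 48 and supply over [0, 0.3333]: (1/2)[(48 - 37) + (48 - 37.8333)](0.3333) = 3.5278.

3.53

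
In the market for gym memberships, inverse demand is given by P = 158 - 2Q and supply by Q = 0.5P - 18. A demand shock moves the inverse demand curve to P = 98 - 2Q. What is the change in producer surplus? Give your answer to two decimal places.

-690.00

Rewriting supply in inverse form: P = 36 + 2Q.
Initial equilibrium: Q_0 = 30.5, P_0 = 97; CS_0 = (1/2)(30.5)(61) = 930.25, PS_0 = (1/2)(30.5)(61) = 930.25.
New equilibrium: 98 - 2Q = 36 + 2Q gives Q_1 = 15.5, P_1 = 67; CS_1 = 240.25, PS_1 = 240.25.
Change in producer surplus = 240.25 - 930.25 = -690.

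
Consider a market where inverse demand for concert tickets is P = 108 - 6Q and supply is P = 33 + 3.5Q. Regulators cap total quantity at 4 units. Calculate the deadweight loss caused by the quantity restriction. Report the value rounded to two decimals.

Without the quota, 108 - 6Q = 33 + 3.5Q gives Q* = 7.8947.
At Q = 4 the demand price is 108 - 6(4) = 84 and the supply price is 33 + 3.5(4) = 47.
DWL = (1/2)(gap between curves at 4) x (Q* - 4) = (1/2)(37)(3.8947) = 72.0526.

72.05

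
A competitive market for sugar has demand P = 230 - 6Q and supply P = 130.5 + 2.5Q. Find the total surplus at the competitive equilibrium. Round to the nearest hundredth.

Set 230 - 6Q = 130.5 + 2.5Q, which gives 99.5 = 8.5Q, so Q* = 11.7059 and P* = 230 - 6(11.7059) = 159.7647.
CS = (1/2)(11.7059)(70.2353) = 411.083 and PS = (1/2)(11.7059)(29.2647) = 171.2846, so total surplus = 582.3676.

582.37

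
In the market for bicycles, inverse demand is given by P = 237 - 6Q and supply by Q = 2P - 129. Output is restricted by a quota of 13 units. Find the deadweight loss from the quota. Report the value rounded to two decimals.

Rewriting supply in inverse form: P = 64.5 + 0.5Q.
Without the quota, 237 - 6Q = 64.5 + 0.5Q gives Q* = 26.5385.
At Q = 13 the demand price is 237 - 6(13) = 159 and the supply price is 64.5 + 0.5(13) = 71.
Deadweight loss is the triangle between the curves from 13 to 26.5385: (1/2)(159 - 71)(26.5385 - 13) = 595.6923.

595.69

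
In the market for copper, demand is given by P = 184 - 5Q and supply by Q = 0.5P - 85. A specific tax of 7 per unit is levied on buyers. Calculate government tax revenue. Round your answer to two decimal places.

Rewriting supply in inverse form: P = 170 + 2Q.
Without the tax, 184 - 5Q = 170 + 2Q so Q* = 2 and P* = 174.
With the tax, buyers' net willingness to pay falls by 7: (184 - 7) - 5Q = 170 + 2Q, so Q_t = 1. Buyers pay P_b = 179; sellers receive P_s = P_b - 7 = 172.
Tax revenue = t x Q_t = 7 x 1 = 7.

7.00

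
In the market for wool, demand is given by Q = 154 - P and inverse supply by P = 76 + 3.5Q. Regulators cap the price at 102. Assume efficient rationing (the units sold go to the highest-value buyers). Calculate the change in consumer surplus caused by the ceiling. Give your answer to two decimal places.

Rewriting demand in inverse form: P = 154 - Q.
Without the control, 154 - Q = 76 + 3.5Q so Q* = 17.3333 and P* = 136.6667.
At P = 102, sellers supply (102 - 76)/3.5 = 7.4286 while buyers want more, so the quantity traded is 7.4286 at price 102.
CS goes from (1/2)(17.3333)(17.3333) = 150.2222 to 358.6939 (computed as (154 - 102)(7.4286) - (1/2)(1)(7.4286)^2), a change of 208.4717.

208.47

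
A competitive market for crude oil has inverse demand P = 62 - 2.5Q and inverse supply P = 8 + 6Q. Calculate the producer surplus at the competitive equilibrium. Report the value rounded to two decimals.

Equilibrium: 62 - 2.5Q = 8 + 6Q, so Q* = 6.3529 and P* = 46.1176.
PS is the area between P* and the supply curve from 0 to Q*: (1/2)(6.3529)(38.1176) = 121.0796.

121.08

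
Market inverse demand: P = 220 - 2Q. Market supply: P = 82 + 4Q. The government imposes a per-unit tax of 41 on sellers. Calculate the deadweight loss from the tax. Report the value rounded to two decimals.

140.08

Pre-tax equilibrium: 220 - 2Q = 82 + 4Q gives Q* = 23, P* = 174.
With the tax, sellers need 41 more per unit: 220 - 2Q = 82 + 4Q + 41, so Q_t = 16.1667. Buyers pay P_b = 187.6667; sellers receive P_s = P_b - 41 = 146.6667.
The welfare triangle lost has base Q* - Q_t = 6.8333 and height t = 41, so DWL = (1/2)(6.8333)(41) = 140.0833.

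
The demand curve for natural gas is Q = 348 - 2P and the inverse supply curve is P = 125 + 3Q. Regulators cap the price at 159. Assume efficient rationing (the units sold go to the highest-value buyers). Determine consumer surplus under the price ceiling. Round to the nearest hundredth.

137.89

Rewriting demand in inverse form: P = 174 - 0.5Q.
Without the control, 174 - 0.5Q = 125 + 3Q so Q* = 14 and P* = 167.
At P = 159, sellers supply (159 - 125)/3 = 11.3333 while buyers want more, so the quantity traded is 11.3333 at price 159.
The demand price at Q = 11.3333 is 168.3333. CS is the trapezoid between demand and 159 over [0, 11.3333]: (1/2)[(174 - 159) + (168.3333 - 159)](11.3333) = 137.8889.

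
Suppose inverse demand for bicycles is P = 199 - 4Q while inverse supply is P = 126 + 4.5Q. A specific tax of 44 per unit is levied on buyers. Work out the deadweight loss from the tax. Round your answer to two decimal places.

113.88

Pre-tax equilibrium: 199 - 4Q = 126 + 4.5Q gives Q* = 8.5882, P* = 164.6471.
A tax on buyers shifts demand down by 44: (199 - 44) - 4Q = 126 + 4.5Q, so Q_t = 3.4118. Buyers pay P_b = 185.3529; sellers receive P_s = P_b - 44 = 141.3529.
The welfare triangle lost has base Q* - Q_t = 5.1765 and height t = 44, so DWL = (1/2)(5.1765)(44) = 113.8824.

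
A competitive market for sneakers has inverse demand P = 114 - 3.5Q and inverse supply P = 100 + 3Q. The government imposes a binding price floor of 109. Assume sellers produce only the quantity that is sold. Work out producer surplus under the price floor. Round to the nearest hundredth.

9.80

Without the control, 114 - 3.5Q = 100 + 3Q so Q* = 2.1538 and P* = 106.4615.
At P = 109, buyers demand (114 - 109)/3.5 = 1.4286 while sellers would supply more, so the quantity traded is 1.4286 at price 109.
The supply price at Q = 1.4286 is 104.2857. PS is the trapezoid between 109 and supply over [0, 1.4286]: (1/2)[(109 - 100) + (109 - 104.2857)](1.4286) = 9.7959.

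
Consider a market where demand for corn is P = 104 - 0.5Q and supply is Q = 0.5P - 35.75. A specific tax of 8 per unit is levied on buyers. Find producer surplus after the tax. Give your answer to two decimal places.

Rewriting supply in inverse form: P = 71.5 + 2Q.
Pre-tax equilibrium: 104 - 0.5Q = 71.5 + 2Q gives Q* = 13, P* = 97.5.
With the tax, buyers' net willingness to pay falls by 8: (104 - 8) - 0.5Q = 71.5 + 2Q, so Q_t = 9.8. Buyers pay P_b = 99.1; sellers receive P_s = P_b - 8 = 91.1.
Producer surplus is the triangle above supply below P_s: (1/2)(9.8)(91.1 - 71.5) = 96.04.

96.04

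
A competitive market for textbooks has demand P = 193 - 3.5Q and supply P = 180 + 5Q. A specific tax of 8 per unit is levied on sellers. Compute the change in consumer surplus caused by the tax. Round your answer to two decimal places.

Pre-tax equilibrium: 193 - 3.5Q = 180 + 5Q gives Q* = 1.5294, P* = 187.6471.
A tax on sellers shifts supply up by 8: 193 - 3.5Q = 180 + 5Q + 8, so Q_t = 0.5882. Buyers pay P_b = 190.9412; sellers receive P_s = P_b - 8 = 182.9412.
CS falls from (1/2)(1.5294)(5.3529) = 4.0934 to (1/2)(0.5882)(2.0588) = 0.6055, a change of -3.4879.

-3.49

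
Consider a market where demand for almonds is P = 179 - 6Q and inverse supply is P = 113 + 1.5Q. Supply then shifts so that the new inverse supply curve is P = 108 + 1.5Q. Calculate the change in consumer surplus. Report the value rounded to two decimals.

36.53

Initial equilibrium: Q_0 = 8.8, P_0 = 126.2; CS_0 = (1/2)(8.8)(52.8) = 232.32, PS_0 = (1/2)(8.8)(13.2) = 58.08.
New equilibrium: 179 - 6Q = 108 + 1.5Q gives Q_1 = 9.4667, P_1 = 122.2; CS_1 = 268.8533, PS_1 = 67.2133.
Change in consumer surplus = 268.8533 - 232.32 = 36.5333.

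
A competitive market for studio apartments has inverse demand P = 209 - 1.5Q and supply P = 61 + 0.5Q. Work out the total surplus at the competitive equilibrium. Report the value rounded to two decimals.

5476.00

Setting demand equal to supply, 148 = 2Q, so Q* = 74 and P* = 98.
Total surplus is the full triangle between the curves from 0 to Q*: (1/2)(74)(209 - 61) = 5476.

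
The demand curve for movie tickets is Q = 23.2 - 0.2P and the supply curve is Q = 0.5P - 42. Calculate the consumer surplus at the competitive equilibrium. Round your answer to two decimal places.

Rewriting demand in inverse form: P = 116 - 5Q.
Rewriting supply in inverse form: P = 84 + 2Q.
Set 116 - 5Q = 84 + 2Q, which gives 32 = 7Q, so Q* = 4.5714 and P* = 116 - 5(4.5714) = 93.1429.
CS is the area between the demand curve and P* from 0 to Q*: (1/2)(4.5714)(22.8571) = 52.2449.

52.24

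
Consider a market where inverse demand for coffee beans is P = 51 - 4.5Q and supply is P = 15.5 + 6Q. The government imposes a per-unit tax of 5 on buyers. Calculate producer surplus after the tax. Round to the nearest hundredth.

25.31

Pre-tax equilibrium: 51 - 4.5Q = 15.5 + 6Q gives Q* = 3.381, P* = 35.7857.
With the tax, buyers' net willingness to pay falls by 5: (51 - 5) - 4.5Q = 15.5 + 6Q, so Q_t = 2.9048. Buyers pay P_b = 37.9286; sellers receive P_s = P_b - 5 = 32.9286.
Producer surplus is the triangle above supply below P_s: (1/2)(2.9048)(32.9286 - 15.5) = 25.3129.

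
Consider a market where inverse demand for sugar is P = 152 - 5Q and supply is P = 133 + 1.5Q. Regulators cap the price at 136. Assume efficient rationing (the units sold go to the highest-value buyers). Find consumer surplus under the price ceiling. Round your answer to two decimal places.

Without the control, 152 - 5Q = 133 + 1.5Q so Q* = 2.9231 and P* = 137.3846.
At the ceiling price 136, quantity supplied is (136 - 133)/1.5 = 2; supply is the short side, so Q = 2 trades at P = 136.
The demand price at Q = 2 is 142. CS is the trapezoid between demand and 136 over [0, 2]: (1/2)[(152 - 136) + (142 - 136)](2) = 22.

22.00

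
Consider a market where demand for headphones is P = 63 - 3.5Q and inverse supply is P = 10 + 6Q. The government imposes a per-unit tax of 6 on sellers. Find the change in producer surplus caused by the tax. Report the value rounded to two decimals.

Pre-tax equilibrium: 63 - 3.5Q = 10 + 6Q gives Q* = 5.5789, P* = 43.4737.
With the tax, sellers need 6 more per unit: 63 - 3.5Q = 10 + 6Q + 6, so Q_t = 4.9474. Buyers pay P_b = 45.6842; sellers receive P_s = P_b - 6 = 39.6842.
PS falls from (1/2)(5.5789)(33.4737) = 93.374 to (1/2)(4.9474)(29.6842) = 73.4294, a change of -19.9446.

-19.94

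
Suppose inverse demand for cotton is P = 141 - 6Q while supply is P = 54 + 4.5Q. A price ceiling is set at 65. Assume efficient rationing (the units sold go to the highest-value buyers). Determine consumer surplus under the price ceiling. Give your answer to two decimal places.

167.85

Without the control, 141 - 6Q = 54 + 4.5Q so Q* = 8.2857 and P* = 91.2857.
At P = 65, sellers supply (65 - 54)/4.5 = 2.4444 while buyers want more, so the quantity traded is 2.4444 at price 65.
The demand price at Q = 2.4444 is 126.3333. CS is the trapezoid between demand and 65 over [0, 2.4444]: (1/2)[(141 - 65) + (126.3333 - 65)](2.4444) = 167.8519.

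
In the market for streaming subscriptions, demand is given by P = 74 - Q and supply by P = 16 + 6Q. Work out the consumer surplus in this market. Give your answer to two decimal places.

Set 74 - Q = 16 + 6Q, which gives 58 = 7Q, so Q* = 8.2857 and P* = 74 - (8.2857) = 65.7143.
CS is the area between the demand curve and P* from 0 to Q*: (1/2)(8.2857)(8.2857) = 34.3265.

34.33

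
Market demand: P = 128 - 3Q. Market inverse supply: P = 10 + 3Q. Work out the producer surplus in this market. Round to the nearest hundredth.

580.17

Set 128 - 3Q = 10 + 3Q, which gives 118 = 6Q, so Q* = 19.6667 and P* = 128 - 3(19.6667) = 69.
The supply curve's price intercept is 10, so PS = (1/2)(Q*)(P* - 10) = (1/2)(19.6667)(59) = 580.1667.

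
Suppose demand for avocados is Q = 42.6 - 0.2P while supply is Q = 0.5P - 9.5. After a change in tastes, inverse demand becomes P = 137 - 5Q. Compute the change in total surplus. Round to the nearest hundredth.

-1693.71

Rewriting demand in inverse form: P = 213 - 5Q.
Rewriting supply in inverse form: P = 19 + 2Q.
Initial equilibrium: Q_0 = 27.7143, P_0 = 74.4286; CS_0 = (1/2)(27.7143)(138.5714) = 1920.2041, PS_0 = (1/2)(27.7143)(55.4286) = 768.0816.
New equilibrium: 137 - 5Q = 19 + 2Q gives Q_1 = 16.8571, P_1 = 52.7143; CS_1 = 710.4082, PS_1 = 284.1633.
Change in total surplus = (710.4082 + 284.1633) - (1920.2041 + 768.0816) = -1693.7143.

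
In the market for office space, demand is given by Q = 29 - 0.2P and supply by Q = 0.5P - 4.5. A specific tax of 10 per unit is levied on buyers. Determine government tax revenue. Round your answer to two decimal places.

Rewriting demand in inverse form: P = 145 - 5Q.
Rewriting supply in inverse form: P = 9 + 2Q.
Without the tax, 145 - 5Q = 9 + 2Q so Q* = 19.4286 and P* = 47.8571.
With the tax, buyers' net willingness to pay falls by 10: (145 - 10) - 5Q = 9 + 2Q, so Q_t = 18. Buyers pay P_b = 55; sellers receive P_s = P_b - 10 = 45.
Tax revenue = t x Q_t = 10 x 18 = 180.

180.00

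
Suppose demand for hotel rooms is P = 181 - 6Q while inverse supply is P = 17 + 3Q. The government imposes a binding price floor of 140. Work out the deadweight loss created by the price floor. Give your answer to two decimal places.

583.68

Without the control, 181 - 6Q = 17 + 3Q so Q* = 18.2222 and P* = 71.6667.
At the floor price 140, quantity demanded is (181 - 140)/6 = 6.8333; demand is the short side, so Q = 6.8333 trades at P = 140.
At Q = 6.8333 the demand price is 140 and the supply price is 37.5. Deadweight loss is the triangle between the curves from 6.8333 to 18.2222: (1/2)(140 - 37.5)(18.2222 - 6.8333) = 583.6806.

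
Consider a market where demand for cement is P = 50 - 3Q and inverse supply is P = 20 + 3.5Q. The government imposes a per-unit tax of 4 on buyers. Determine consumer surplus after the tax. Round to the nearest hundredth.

Without the tax, 50 - 3Q = 20 + 3.5Q so Q* = 4.6154 and P* = 36.1538.
With the tax, buyers' net willingness to pay falls by 4: (50 - 4) - 3Q = 20 + 3.5Q, so Q_t = 4. Buyers pay P_b = 38; sellers receive P_s = P_b - 4 = 34.
Consumer surplus is the triangle under demand above P_b: (1/2)(4)(50 - 38) = 24.

24.00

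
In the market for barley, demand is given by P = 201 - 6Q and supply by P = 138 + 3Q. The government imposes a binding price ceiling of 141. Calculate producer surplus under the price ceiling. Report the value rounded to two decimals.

1.50

Free-market equilibrium: 201 - 6Q = 138 + 3Q gives Q* = 7, P* = 159.
At P = 141, sellers supply (141 - 138)/3 = 1 while buyers want more, so the quantity traded is 1 at price 141.
PS is the triangle above supply below 141: (1/2)(1)(141 - 138) = 1.5.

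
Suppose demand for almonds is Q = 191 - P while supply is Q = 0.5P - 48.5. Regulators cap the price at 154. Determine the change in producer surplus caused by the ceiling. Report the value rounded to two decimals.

Rewriting demand in inverse form: P = 191 - Q.
Rewriting supply in inverse form: P = 97 + 2Q.
Without the control, 191 - Q = 97 + 2Q so Q* = 31.3333 and P* = 159.6667.
At P = 154, sellers supply (154 - 97)/2 = 28.5 while buyers want more, so the quantity traded is 28.5 at price 154.
PS goes from (1/2)(31.3333)(62.6667) = 981.7778 to 812.25 (computed as (154 - 97)(28.5) - (1/2)(2)(28.5)^2), a change of -169.5278.

-169.53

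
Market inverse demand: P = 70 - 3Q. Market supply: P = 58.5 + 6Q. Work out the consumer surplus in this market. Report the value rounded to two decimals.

2.45

Equilibrium: 70 - 3Q = 58.5 + 6Q, so Q* = 1.2778 and P* = 66.1667.
CS is the area between the demand curve and P* from 0 to Q*: (1/2)(1.2778)(3.8333) = 2.4491.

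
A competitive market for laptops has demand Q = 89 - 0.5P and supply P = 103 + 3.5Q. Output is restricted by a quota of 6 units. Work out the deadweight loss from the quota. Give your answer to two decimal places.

160.36

Rewriting demand in inverse form: P = 178 - 2Q.
Without the quota, 178 - 2Q = 103 + 3.5Q gives Q* = 13.6364.
At Q = 6 the demand price is 178 - 2(6) = 166 and the supply price is 103 + 3.5(6) = 124.
DWL = (1/2)(gap between curves at 6) x (Q* - 6) = (1/2)(42)(7.6364) = 160.3636.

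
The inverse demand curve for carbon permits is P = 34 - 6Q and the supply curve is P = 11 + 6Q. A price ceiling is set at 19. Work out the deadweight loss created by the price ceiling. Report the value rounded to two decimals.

Without the control, 34 - 6Q = 11 + 6Q so Q* = 1.9167 and P* = 22.5.
At P = 19, sellers supply (19 - 11)/6 = 1.3333 while buyers want more, so the quantity traded is 1.3333 at price 19.
The lost-trades triangle has base Q* - 1.3333 = 0.5833 and height equal to the gap between the curves at Q = 1.3333, which is 26 - 19 = 7. DWL = (1/2)(0.5833)(7) = 2.0417.

2.04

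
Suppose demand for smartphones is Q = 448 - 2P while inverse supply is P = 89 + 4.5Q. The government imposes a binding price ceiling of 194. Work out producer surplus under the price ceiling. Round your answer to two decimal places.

1225.00

Rewriting demand in inverse form: P = 224 - 0.5Q.
Without the control, 224 - 0.5Q = 89 + 4.5Q so Q* = 27 and P* = 210.5.
At the ceiling price 194, quantity supplied is (194 - 89)/4.5 = 23.3333; supply is the short side, so Q = 23.3333 trades at P = 194.
PS is the triangle above supply below 194: (1/2)(23.3333)(194 - 89) = 1225.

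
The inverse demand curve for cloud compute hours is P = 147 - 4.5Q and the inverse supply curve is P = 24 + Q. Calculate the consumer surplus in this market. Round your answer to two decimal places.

Set 147 - 4.5Q = 24 + Q, which gives 123 = 5.5Q, so Q* = 22.3636 and P* = 147 - 4.5(22.3636) = 46.3636.
Consumer surplus is the triangle under demand above P*: (1/2)(22.3636)(147 - 46.3636) = (1/2)(22.3636)(100.6364) = 1125.2975.

1125.30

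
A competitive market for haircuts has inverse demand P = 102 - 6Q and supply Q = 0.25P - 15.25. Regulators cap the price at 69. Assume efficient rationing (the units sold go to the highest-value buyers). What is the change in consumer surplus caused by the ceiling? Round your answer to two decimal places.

Rewriting supply in inverse form: P = 61 + 4Q.
Free-market equilibrium: 102 - 6Q = 61 + 4Q gives Q* = 4.1, P* = 77.4.
At the ceiling price 69, quantity supplied is (69 - 61)/4 = 2; supply is the short side, so Q = 2 trades at P = 69.
CS goes from (1/2)(4.1)(24.6) = 50.43 to 54 (computed as (102 - 69)(2) - (1/2)(6)(2)^2), a change of 3.57.

3.57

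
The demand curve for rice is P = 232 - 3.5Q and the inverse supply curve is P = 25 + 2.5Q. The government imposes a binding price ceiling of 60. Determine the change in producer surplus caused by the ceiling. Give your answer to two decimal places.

-1242.81

Without the control, 232 - 3.5Q = 25 + 2.5Q so Q* = 34.5 and P* = 111.25.
At the ceiling price 60, quantity supplied is (60 - 25)/2.5 = 14; supply is the short side, so Q = 14 trades at P = 60.
PS goes from (1/2)(34.5)(86.25) = 1487.8125 to 245 (computed as (60 - 25)(14) - (1/2)(2.5)(14)^2), a change of -1242.8125.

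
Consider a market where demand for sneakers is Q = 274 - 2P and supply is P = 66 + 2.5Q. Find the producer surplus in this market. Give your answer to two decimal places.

Rewriting demand in inverse form: P = 137 - 0.5Q.
Setting demand equal to supply, 71 = 3Q, so Q* = 23.6667 and P* = 125.1667.
The supply curve's price intercept is 66, so PS = (1/2)(Q*)(P* - 66) = (1/2)(23.6667)(59.1667) = 700.1389.

700.14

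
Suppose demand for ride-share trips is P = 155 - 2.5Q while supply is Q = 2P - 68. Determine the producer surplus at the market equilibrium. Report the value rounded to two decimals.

406.69

Rewriting supply in inverse form: P = 34 + 0.5Q.
Set 155 - 2.5Q = 34 + 0.5Q, which gives 121 = 3Q, so Q* = 40.3333 and P* = 155 - 2.5(40.3333) = 54.1667.
PS is the area between P* and the supply curve from 0 to Q*: (1/2)(40.3333)(20.1667) = 406.6944.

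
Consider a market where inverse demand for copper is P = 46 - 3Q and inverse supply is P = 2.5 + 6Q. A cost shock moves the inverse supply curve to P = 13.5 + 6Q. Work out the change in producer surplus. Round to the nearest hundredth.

-30.96

Initial equilibrium: Q_0 = 4.8333, P_0 = 31.5; CS_0 = (1/2)(4.8333)(14.5) = 35.0417, PS_0 = (1/2)(4.8333)(29) = 70.0833.
New equilibrium: 46 - 3Q = 13.5 + 6Q gives Q_1 = 3.6111, P_1 = 35.1667; CS_1 = 19.5602, PS_1 = 39.1204.
Change in producer surplus = 39.1204 - 70.0833 = -30.963.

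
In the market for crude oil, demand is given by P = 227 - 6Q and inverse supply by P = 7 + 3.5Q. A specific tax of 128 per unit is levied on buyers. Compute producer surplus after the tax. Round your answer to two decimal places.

164.12

Without the tax, 227 - 6Q = 7 + 3.5Q so Q* = 23.1579 and P* = 88.0526.
A tax on buyers shifts demand down by 128: (227 - 128) - 6Q = 7 + 3.5Q, so Q_t = 9.6842. Buyers pay P_b = 168.8947; sellers receive P_s = P_b - 128 = 40.8947.
PS = (1/2)(Q_t)(P_s - 7) = (1/2)(9.6842)(33.8947) = 164.1219.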